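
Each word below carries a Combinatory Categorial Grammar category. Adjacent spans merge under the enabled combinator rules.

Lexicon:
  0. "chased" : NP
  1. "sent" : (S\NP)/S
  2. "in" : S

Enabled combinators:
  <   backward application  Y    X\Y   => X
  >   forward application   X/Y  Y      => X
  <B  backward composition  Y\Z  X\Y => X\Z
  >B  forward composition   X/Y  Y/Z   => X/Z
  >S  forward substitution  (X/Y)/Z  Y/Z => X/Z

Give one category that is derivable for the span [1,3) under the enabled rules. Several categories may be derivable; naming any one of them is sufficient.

[0,3] S   <
  [0,1] "chased" : NP
  [1,3] S\NP   >
    [1,2] "sent" : (S\NP)/S
    [2,3] "in" : S

S\NP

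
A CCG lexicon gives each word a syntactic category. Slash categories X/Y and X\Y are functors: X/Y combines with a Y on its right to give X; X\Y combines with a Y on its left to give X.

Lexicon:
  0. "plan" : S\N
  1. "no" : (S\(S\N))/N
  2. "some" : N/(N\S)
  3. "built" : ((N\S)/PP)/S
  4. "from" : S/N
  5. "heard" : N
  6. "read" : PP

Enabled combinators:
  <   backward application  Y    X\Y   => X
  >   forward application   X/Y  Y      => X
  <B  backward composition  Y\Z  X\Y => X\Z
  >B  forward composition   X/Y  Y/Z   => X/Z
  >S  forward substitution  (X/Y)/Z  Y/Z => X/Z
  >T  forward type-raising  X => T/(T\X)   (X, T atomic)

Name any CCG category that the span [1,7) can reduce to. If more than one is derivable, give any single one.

S\(S\N)

[0,7] S   <
  [0,1] "plan" : S\N
  [1,7] S\(S\N)   >
    [1,2] "no" : (S\(S\N))/N
    [2,7] N   >
      [2,3] "some" : N/(N\S)
      [3,7] N\S   >
        [3,6] (N\S)/PP   >
          [3,4] "built" : ((N\S)/PP)/S
          [4,6] S   >
            [4,5] "from" : S/N
            [5,6] "heard" : N
        [6,7] "read" : PP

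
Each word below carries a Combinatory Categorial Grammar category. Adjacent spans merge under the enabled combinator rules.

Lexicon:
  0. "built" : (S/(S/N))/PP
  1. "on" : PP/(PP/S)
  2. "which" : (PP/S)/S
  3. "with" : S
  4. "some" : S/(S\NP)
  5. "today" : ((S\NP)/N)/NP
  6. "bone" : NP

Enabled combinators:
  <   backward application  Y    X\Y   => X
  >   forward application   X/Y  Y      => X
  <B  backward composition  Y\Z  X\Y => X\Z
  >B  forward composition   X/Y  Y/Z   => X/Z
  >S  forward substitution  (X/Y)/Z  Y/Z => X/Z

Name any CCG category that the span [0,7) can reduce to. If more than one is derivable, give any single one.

S

[0,7] S   >
  [0,4] S/(S/N)   >
    [0,1] "built" : (S/(S/N))/PP
    [1,4] PP   >
      [1,2] "on" : PP/(PP/S)
      [2,4] PP/S   >
        [2,3] "which" : (PP/S)/S
        [3,4] "with" : S
  [4,7] S/N   >B
    [4,5] "some" : S/(S\NP)
    [5,7] (S\NP)/N   >
      [5,6] "today" : ((S\NP)/N)/NP
      [6,7] "bone" : NP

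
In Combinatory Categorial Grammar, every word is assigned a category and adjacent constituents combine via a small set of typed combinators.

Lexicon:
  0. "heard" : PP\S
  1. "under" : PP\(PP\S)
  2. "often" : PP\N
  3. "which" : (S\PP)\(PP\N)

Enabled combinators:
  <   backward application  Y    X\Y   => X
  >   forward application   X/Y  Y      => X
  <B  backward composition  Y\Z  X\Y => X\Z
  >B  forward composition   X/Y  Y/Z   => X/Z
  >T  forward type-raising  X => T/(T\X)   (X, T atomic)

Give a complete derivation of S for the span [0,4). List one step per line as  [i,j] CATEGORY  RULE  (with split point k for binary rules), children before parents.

[0,1] PP\S  lex  "heard"
[1,2] PP\(PP\S)  lex  "under"
[0,2] PP  <  k=1
[2,3] PP\N  lex  "often"
[3,4] (S\PP)\(PP\N)  lex  "which"
[2,4] S\PP  <  k=3
[0,4] S  <  k=2

[0,4] S   <
  [0,2] PP   <
    [0,1] "heard" : PP\S
    [1,2] "under" : PP\(PP\S)
  [2,4] S\PP   <
    [2,3] "often" : PP\N
    [3,4] "which" : (S\PP)\(PP\N)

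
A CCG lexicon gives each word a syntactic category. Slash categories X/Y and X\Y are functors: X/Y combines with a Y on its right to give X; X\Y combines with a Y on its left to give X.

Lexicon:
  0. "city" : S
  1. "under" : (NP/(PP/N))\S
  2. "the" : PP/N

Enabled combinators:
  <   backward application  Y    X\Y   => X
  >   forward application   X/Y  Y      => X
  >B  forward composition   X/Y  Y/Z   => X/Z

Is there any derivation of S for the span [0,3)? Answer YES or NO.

NO

S (NP/(PP/N))\S PP/N
CKY chart[0,3] = {NP}; S ∉ chart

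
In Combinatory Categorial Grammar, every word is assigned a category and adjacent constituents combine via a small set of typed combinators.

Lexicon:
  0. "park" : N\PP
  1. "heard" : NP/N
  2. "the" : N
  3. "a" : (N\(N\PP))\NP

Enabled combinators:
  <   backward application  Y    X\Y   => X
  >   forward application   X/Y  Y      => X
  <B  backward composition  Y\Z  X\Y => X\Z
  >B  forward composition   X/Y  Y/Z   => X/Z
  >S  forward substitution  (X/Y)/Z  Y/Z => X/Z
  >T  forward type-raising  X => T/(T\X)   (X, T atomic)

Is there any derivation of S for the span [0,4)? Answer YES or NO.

NO

N\PP NP/N N (N\(N\PP))\NP
CKY chart[0,4] = {N, N/(N\N), NP/(NP\N), PP/(PP\N), S/(S\N)}; S ∉ chart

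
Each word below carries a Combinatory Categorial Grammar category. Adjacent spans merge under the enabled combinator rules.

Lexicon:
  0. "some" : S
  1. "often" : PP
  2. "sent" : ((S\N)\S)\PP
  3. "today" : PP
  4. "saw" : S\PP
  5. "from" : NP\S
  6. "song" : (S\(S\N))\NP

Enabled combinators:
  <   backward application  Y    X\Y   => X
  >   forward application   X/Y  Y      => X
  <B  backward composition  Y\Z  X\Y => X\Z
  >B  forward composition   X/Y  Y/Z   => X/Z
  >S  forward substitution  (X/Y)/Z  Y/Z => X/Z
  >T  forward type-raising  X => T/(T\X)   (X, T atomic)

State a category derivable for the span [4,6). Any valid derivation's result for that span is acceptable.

[0,7] S   <
  [0,3] S\N   <
    [0,1] "some" : S
    [1,3] (S\N)\S   <
      [1,2] "often" : PP
      [2,3] "sent" : ((S\N)\S)\PP
  [3,7] S\(S\N)   <
    [3,6] NP   >
      [3,4] NP/(NP\PP)   >T
        [3,4] "today" : PP
      [4,6] NP\PP   <B
        [4,5] "saw" : S\PP
        [5,6] "from" : NP\S
    [6,7] "song" : (S\(S\N))\NP

NP\PP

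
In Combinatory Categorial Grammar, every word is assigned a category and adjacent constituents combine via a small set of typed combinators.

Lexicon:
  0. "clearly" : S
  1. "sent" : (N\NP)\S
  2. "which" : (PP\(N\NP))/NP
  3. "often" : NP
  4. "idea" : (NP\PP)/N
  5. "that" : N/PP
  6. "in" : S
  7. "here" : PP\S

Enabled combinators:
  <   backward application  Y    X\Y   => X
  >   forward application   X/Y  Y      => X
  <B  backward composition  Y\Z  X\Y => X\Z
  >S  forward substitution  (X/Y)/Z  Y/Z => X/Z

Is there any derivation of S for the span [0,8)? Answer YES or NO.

NO

S (N\NP)\S (PP\(N\NP))/NP NP (NP\PP)/N N/PP S PP\S
CKY chart[0,8] = {NP}; S ∉ chart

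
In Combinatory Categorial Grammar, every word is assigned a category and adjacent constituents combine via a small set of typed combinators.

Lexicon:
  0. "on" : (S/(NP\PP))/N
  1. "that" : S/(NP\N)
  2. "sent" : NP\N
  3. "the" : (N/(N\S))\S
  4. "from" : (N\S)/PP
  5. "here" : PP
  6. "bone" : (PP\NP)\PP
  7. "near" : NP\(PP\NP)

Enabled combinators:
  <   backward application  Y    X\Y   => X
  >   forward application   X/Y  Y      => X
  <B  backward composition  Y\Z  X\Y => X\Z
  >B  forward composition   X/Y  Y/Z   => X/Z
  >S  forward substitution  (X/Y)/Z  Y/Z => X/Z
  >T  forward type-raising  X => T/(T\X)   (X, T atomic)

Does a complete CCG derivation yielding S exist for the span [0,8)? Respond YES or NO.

[0,8] S   >
  [0,6] S/(NP\PP)   >
    [0,1] "on" : (S/(NP\PP))/N
    [1,6] N   >
      [1,4] N/(N\S)   <
        [1,3] S   >
          [1,2] "that" : S/(NP\N)
          [2,3] "sent" : NP\N
        [3,4] "the" : (N/(N\S))\S
      [4,6] N\S   >
        [4,5] "from" : (N\S)/PP
        [5,6] "here" : PP
  [6,8] NP\PP   <B
    [6,7] "bone" : (PP\NP)\PP
    [7,8] "near" : NP\(PP\NP)

YES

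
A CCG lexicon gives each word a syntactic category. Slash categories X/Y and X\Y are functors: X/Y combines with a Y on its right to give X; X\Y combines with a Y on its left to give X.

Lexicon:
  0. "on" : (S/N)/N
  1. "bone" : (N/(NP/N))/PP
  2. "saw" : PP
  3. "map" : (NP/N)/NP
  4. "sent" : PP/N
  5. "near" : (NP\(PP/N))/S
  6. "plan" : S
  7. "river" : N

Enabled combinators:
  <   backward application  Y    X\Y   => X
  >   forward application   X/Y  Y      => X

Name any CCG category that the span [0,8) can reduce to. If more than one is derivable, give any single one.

[0,8] S   >
  [0,7] S/N   >
    [0,1] "on" : (S/N)/N
    [1,7] N   >
      [1,3] N/(NP/N)   >
        [1,2] "bone" : (N/(NP/N))/PP
        [2,3] "saw" : PP
      [3,7] NP/N   >
        [3,4] "map" : (NP/N)/NP
        [4,7] NP   <
          [4,5] "sent" : PP/N
          [5,7] NP\(PP/N)   >
            [5,6] "near" : (NP\(PP/N))/S
            [6,7] "plan" : S
  [7,8] "river" : N

S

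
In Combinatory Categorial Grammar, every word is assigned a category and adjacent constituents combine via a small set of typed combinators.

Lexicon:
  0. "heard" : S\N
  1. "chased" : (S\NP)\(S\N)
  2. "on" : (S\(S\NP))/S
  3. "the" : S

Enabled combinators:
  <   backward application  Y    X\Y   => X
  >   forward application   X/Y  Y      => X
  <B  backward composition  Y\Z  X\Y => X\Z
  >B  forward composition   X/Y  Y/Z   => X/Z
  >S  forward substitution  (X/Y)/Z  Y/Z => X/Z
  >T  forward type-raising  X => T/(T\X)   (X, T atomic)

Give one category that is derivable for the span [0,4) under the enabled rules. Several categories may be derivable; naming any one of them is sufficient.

S

[0,4] S   <
  [0,2] S\NP   <
    [0,1] "heard" : S\N
    [1,2] "chased" : (S\NP)\(S\N)
  [2,4] S\(S\NP)   >
    [2,3] "on" : (S\(S\NP))/S
    [3,4] "the" : S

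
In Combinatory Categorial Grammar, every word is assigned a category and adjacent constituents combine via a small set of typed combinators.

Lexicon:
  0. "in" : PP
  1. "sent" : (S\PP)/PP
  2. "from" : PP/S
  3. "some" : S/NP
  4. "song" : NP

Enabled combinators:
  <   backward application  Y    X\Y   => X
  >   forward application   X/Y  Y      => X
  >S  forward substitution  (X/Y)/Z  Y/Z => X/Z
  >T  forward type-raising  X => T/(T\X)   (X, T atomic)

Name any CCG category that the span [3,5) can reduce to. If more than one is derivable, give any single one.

S

[0,5] S   <
  [0,1] "in" : PP
  [1,5] S\PP   >
    [1,2] "sent" : (S\PP)/PP
    [2,5] PP   >
      [2,3] "from" : PP/S
      [3,5] S   >
        [3,4] "some" : S/NP
        [4,5] "song" : NP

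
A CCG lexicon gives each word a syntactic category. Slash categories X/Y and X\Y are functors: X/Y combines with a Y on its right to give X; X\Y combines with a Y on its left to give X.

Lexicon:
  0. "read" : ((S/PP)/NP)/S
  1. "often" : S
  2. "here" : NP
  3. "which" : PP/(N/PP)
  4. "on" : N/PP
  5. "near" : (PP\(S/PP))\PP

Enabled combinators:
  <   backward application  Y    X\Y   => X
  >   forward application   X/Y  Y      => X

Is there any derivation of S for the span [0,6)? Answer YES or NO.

((S/PP)/NP)/S S NP PP/(N/PP) N/PP (PP\(S/PP))\PP
CKY chart[0,6] = {PP}; S ∉ chart

NO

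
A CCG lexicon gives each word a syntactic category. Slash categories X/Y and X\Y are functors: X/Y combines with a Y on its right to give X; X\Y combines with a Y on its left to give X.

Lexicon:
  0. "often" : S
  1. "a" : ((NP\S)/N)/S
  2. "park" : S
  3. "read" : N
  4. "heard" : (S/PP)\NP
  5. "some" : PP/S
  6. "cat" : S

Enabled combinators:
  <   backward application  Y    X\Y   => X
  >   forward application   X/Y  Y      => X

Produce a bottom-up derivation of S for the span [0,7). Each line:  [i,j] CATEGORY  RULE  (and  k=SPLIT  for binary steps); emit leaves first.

[0,7] S   >
  [0,5] S/PP   <
    [0,4] NP   <
      [0,1] "often" : S
      [1,4] NP\S   >
        [1,3] (NP\S)/N   >
          [1,2] "a" : ((NP\S)/N)/S
          [2,3] "park" : S
        [3,4] "read" : N
    [4,5] "heard" : (S/PP)\NP
  [5,7] PP   >
    [5,6] "some" : PP/S
    [6,7] "cat" : S

[0,1] S  lex  "often"
[1,2] ((NP\S)/N)/S  lex  "a"
[2,3] S  lex  "park"
[1,3] (NP\S)/N  >  k=2
[3,4] N  lex  "read"
[1,4] NP\S  >  k=3
[0,4] NP  <  k=1
[4,5] (S/PP)\NP  lex  "heard"
[0,5] S/PP  <  k=4
[5,6] PP/S  lex  "some"
[6,7] S  lex  "cat"
[5,7] PP  >  k=6
[0,7] S  >  k=5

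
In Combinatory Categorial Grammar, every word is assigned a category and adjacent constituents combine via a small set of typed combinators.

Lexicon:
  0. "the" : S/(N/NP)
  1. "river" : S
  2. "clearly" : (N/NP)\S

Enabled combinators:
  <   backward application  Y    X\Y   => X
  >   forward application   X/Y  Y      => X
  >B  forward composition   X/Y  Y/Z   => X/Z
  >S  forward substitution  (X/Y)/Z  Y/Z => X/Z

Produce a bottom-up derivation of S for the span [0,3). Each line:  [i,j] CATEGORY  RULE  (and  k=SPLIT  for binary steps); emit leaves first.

[0,3] S   >
  [0,1] "the" : S/(N/NP)
  [1,3] N/NP   <
    [1,2] "river" : S
    [2,3] "clearly" : (N/NP)\S

[0,1] S/(N/NP)  lex  "the"
[1,2] S  lex  "river"
[2,3] (N/NP)\S  lex  "clearly"
[1,3] N/NP  <  k=2
[0,3] S  >  k=1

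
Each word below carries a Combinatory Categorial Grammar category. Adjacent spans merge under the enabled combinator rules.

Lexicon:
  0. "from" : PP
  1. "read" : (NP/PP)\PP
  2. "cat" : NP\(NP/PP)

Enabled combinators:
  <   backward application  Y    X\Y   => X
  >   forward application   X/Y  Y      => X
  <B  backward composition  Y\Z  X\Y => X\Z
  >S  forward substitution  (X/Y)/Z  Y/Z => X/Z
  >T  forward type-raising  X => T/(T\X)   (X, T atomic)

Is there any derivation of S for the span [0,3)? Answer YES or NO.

PP (NP/PP)\PP NP\(NP/PP)
CKY chart[0,3] = {N/(N\NP), NP, NP/(NP\NP), PP/(PP\NP), S/(S\NP)}; S ∉ chart

NO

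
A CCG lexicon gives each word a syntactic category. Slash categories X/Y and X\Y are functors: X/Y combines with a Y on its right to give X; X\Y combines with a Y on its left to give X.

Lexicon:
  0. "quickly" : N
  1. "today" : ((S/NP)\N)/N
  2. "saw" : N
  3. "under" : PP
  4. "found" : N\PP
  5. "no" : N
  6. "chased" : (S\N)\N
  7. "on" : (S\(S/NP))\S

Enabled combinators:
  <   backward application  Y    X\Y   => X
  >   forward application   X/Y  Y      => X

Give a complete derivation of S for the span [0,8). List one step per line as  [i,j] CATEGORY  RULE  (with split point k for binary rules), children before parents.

[0,1] N  lex  "quickly"
[1,2] ((S/NP)\N)/N  lex  "today"
[2,3] N  lex  "saw"
[1,3] (S/NP)\N  >  k=2
[0,3] S/NP  <  k=1
[3,4] PP  lex  "under"
[4,5] N\PP  lex  "found"
[3,5] N  <  k=4
[5,6] N  lex  "no"
[6,7] (S\N)\N  lex  "chased"
[5,7] S\N  <  k=6
[3,7] S  <  k=5
[7,8] (S\(S/NP))\S  lex  "on"
[3,8] S\(S/NP)  <  k=7
[0,8] S  <  k=3

[0,8] S   <
  [0,3] S/NP   <
    [0,1] "quickly" : N
    [1,3] (S/NP)\N   >
      [1,2] "today" : ((S/NP)\N)/N
      [2,3] "saw" : N
  [3,8] S\(S/NP)   <
    [3,7] S   <
      [3,5] N   <
        [3,4] "under" : PP
        [4,5] "found" : N\PP
      [5,7] S\N   <
        [5,6] "no" : N
        [6,7] "chased" : (S\N)\N
    [7,8] "on" : (S\(S/NP))\S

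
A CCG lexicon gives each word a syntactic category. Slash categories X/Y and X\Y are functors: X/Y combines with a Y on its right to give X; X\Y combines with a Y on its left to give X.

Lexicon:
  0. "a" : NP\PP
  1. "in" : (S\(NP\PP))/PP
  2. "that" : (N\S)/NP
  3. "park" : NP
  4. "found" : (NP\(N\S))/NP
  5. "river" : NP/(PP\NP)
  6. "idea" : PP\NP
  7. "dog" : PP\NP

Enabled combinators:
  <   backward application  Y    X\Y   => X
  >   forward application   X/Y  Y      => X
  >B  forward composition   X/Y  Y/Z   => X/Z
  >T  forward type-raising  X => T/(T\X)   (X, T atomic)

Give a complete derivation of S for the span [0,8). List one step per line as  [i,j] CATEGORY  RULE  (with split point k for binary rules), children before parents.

[0,8] S   <
  [0,1] "a" : NP\PP
  [1,8] S\(NP\PP)   >
    [1,2] "in" : (S\(NP\PP))/PP
    [2,8] PP   <
      [2,7] NP   <
        [2,4] N\S   >
          [2,3] "that" : (N\S)/NP
          [3,4] "park" : NP
        [4,7] NP\(N\S)   >
          [4,5] "found" : (NP\(N\S))/NP
          [5,7] NP   >
            [5,6] "river" : NP/(PP\NP)
            [6,7] "idea" : PP\NP
      [7,8] "dog" : PP\NP

[0,1] NP\PP  lex  "a"
[1,2] (S\(NP\PP))/PP  lex  "in"
[2,3] (N\S)/NP  lex  "that"
[3,4] NP  lex  "park"
[2,4] N\S  >  k=3
[4,5] (NP\(N\S))/NP  lex  "found"
[5,6] NP/(PP\NP)  lex  "river"
[6,7] PP\NP  lex  "idea"
[5,7] NP  >  k=6
[4,7] NP\(N\S)  >  k=5
[2,7] NP  <  k=4
[7,8] PP\NP  lex  "dog"
[2,8] PP  <  k=7
[1,8] S\(NP\PP)  >  k=2
[0,8] S  <  k=1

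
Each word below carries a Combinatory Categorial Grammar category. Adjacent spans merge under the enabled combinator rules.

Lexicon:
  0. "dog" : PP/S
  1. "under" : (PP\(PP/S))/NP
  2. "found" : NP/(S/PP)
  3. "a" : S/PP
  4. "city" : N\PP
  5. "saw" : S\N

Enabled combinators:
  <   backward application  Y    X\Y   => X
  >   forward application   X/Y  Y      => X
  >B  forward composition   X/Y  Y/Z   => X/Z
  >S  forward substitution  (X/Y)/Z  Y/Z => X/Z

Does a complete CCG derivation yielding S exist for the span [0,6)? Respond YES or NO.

YES

[0,6] S   <
  [0,5] N   <
    [0,4] PP   <
      [0,1] "dog" : PP/S
      [1,4] PP\(PP/S)   >
        [1,2] "under" : (PP\(PP/S))/NP
        [2,4] NP   >
          [2,3] "found" : NP/(S/PP)
          [3,4] "a" : S/PP
    [4,5] "city" : N\PP
  [5,6] "saw" : S\N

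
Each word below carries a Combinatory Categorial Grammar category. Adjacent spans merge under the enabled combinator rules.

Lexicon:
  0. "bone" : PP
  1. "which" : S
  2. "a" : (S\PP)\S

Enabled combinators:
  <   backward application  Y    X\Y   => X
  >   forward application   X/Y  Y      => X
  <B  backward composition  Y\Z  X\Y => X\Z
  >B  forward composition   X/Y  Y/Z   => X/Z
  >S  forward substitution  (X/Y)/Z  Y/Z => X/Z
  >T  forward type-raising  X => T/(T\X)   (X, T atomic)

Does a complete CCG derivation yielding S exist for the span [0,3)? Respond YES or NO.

[0,3] S   <
  [0,1] "bone" : PP
  [1,3] S\PP   <
    [1,2] "which" : S
    [2,3] "a" : (S\PP)\S

YES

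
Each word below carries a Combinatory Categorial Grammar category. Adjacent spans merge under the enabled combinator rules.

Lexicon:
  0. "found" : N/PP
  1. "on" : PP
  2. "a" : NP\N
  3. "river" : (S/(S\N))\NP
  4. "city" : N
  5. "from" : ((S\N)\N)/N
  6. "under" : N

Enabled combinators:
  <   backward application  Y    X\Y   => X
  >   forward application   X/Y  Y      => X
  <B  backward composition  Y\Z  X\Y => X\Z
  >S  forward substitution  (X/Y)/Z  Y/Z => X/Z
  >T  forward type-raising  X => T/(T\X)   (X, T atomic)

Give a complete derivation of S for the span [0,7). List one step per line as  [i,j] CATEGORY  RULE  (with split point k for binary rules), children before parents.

[0,1] N/PP  lex  "found"
[1,2] PP  lex  "on"
[0,2] N  >  k=1
[2,3] NP\N  lex  "a"
[0,3] NP  <  k=2
[3,4] (S/(S\N))\NP  lex  "river"
[0,4] S/(S\N)  <  k=3
[4,5] N  lex  "city"
[5,6] ((S\N)\N)/N  lex  "from"
[6,7] N  lex  "under"
[5,7] (S\N)\N  >  k=6
[4,7] S\N  <  k=5
[0,7] S  >  k=4

[0,7] S   >
  [0,4] S/(S\N)   <
    [0,3] NP   <
      [0,2] N   >
        [0,1] "found" : N/PP
        [1,2] "on" : PP
      [2,3] "a" : NP\N
    [3,4] "river" : (S/(S\N))\NP
  [4,7] S\N   <
    [4,5] "city" : N
    [5,7] (S\N)\N   >
      [5,6] "from" : ((S\N)\N)/N
      [6,7] "under" : N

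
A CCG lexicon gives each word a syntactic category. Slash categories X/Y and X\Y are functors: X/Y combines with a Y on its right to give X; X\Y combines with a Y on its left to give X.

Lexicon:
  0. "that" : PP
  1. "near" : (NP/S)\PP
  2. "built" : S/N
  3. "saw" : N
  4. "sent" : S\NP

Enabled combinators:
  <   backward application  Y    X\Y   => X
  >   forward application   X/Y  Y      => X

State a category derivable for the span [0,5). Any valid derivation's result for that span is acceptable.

[0,5] S   <
  [0,4] NP   >
    [0,2] NP/S   <
      [0,1] "that" : PP
      [1,2] "near" : (NP/S)\PP
    [2,4] S   >
      [2,3] "built" : S/N
      [3,4] "saw" : N
  [4,5] "sent" : S\NP

S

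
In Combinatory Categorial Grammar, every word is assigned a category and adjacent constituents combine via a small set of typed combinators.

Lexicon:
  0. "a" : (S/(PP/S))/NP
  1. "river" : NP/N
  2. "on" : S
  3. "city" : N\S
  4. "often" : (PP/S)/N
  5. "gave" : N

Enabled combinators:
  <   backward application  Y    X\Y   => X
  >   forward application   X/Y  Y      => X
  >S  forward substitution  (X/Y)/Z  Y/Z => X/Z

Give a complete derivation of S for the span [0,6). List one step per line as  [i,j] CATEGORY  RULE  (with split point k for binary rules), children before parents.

[0,1] (S/(PP/S))/NP  lex  "a"
[1,2] NP/N  lex  "river"
[2,3] S  lex  "on"
[3,4] N\S  lex  "city"
[2,4] N  <  k=3
[1,4] NP  >  k=2
[0,4] S/(PP/S)  >  k=1
[4,5] (PP/S)/N  lex  "often"
[5,6] N  lex  "gave"
[4,6] PP/S  >  k=5
[0,6] S  >  k=4

[0,6] S   >
  [0,4] S/(PP/S)   >
    [0,1] "a" : (S/(PP/S))/NP
    [1,4] NP   >
      [1,2] "river" : NP/N
      [2,4] N   <
        [2,3] "on" : S
        [3,4] "city" : N\S
  [4,6] PP/S   >
    [4,5] "often" : (PP/S)/N
    [5,6] "gave" : N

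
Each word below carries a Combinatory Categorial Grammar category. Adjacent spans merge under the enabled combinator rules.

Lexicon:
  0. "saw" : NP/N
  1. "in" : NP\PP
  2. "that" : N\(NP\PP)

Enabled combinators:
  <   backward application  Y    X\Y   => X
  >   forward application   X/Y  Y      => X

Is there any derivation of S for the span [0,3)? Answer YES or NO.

NO

NP/N NP\PP N\(NP\PP)
CKY chart[0,3] = {NP}; S ∉ chart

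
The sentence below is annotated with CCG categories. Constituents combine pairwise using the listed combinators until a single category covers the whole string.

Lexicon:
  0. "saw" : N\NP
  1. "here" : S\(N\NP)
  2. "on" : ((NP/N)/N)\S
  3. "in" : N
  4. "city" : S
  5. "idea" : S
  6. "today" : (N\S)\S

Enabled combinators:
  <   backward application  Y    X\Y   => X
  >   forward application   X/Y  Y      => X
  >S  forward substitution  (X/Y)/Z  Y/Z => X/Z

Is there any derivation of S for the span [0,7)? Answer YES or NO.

N\NP S\(N\NP) ((NP/N)/N)\S N S S (N\S)\S
CKY chart[0,7] = {NP}; S ∉ chart

NO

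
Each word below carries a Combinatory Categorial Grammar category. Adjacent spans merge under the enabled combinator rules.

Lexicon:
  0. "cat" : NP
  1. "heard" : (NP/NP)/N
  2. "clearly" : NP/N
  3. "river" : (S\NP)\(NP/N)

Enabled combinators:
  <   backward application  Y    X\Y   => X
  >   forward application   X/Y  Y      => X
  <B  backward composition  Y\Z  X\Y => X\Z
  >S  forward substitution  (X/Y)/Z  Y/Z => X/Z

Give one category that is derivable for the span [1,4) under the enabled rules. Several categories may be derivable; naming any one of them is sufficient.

[0,4] S   <
  [0,1] "cat" : NP
  [1,4] S\NP   <
    [1,3] NP/N   >S
      [1,2] "heard" : (NP/NP)/N
      [2,3] "clearly" : NP/N
    [3,4] "river" : (S\NP)\(NP/N)

S\NP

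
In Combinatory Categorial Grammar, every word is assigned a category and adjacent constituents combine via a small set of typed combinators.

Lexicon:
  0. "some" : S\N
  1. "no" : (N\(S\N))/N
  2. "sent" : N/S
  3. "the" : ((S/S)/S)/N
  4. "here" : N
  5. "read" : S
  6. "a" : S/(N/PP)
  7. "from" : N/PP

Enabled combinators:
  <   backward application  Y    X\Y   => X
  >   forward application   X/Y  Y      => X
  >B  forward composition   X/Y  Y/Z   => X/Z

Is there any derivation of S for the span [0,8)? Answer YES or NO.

S\N (N\(S\N))/N N/S ((S/S)/S)/N N S S/(N/PP) N/PP
CKY chart[0,8] = {N}; S ∉ chart

NO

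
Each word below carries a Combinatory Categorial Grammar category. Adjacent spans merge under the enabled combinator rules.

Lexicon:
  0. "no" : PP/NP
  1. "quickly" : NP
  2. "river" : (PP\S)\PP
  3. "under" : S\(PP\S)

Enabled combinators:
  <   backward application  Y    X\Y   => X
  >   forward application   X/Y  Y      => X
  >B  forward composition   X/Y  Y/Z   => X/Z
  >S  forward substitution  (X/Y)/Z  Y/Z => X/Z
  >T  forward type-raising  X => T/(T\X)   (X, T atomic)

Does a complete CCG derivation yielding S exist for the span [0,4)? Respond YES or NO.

YES

[0,4] S   <
  [0,3] PP\S   <
    [0,2] PP   >
      [0,1] "no" : PP/NP
      [1,2] "quickly" : NP
    [2,3] "river" : (PP\S)\PP
  [3,4] "under" : S\(PP\S)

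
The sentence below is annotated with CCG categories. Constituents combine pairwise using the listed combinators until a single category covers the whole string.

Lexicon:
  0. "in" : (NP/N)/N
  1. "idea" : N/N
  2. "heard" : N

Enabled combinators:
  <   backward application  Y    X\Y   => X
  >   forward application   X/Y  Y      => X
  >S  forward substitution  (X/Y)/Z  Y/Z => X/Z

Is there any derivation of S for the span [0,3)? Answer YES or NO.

(NP/N)/N N/N N
CKY chart[0,3] = {NP, NP/N}; S ∉ chart

NO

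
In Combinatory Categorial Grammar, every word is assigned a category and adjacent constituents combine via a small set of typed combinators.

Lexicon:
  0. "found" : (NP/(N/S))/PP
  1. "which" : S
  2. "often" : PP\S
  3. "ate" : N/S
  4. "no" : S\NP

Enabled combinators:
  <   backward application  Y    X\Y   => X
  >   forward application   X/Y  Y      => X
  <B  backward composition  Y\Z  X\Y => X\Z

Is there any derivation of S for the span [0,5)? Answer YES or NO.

[0,5] S   <
  [0,4] NP   >
    [0,3] NP/(N/S)   >
      [0,1] "found" : (NP/(N/S))/PP
      [1,3] PP   <
        [1,2] "which" : S
        [2,3] "often" : PP\S
    [3,4] "ate" : N/S
  [4,5] "no" : S\NP

YES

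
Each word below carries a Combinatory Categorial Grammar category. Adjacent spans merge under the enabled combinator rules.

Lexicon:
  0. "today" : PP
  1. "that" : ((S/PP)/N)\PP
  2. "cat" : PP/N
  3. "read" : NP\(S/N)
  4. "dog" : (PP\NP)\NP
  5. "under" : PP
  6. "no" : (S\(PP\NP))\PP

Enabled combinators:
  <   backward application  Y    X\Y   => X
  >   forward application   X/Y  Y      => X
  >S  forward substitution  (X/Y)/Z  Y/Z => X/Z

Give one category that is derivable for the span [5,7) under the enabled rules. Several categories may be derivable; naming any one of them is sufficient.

S\(PP\NP)

[0,7] S   <
  [0,5] PP\NP   <
    [0,4] NP   <
      [0,3] S/N   >S
        [0,2] (S/PP)/N   <
          [0,1] "today" : PP
          [1,2] "that" : ((S/PP)/N)\PP
        [2,3] "cat" : PP/N
      [3,4] "read" : NP\(S/N)
    [4,5] "dog" : (PP\NP)\NP
  [5,7] S\(PP\NP)   <
    [5,6] "under" : PP
    [6,7] "no" : (S\(PP\NP))\PP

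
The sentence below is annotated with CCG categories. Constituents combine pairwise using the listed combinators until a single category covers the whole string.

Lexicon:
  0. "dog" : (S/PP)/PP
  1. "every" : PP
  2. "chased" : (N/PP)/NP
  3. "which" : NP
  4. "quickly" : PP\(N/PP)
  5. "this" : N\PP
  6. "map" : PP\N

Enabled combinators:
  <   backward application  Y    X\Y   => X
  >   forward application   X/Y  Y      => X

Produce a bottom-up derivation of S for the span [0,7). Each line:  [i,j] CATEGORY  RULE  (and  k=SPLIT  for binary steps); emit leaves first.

[0,1] (S/PP)/PP  lex  "dog"
[1,2] PP  lex  "every"
[0,2] S/PP  >  k=1
[2,3] (N/PP)/NP  lex  "chased"
[3,4] NP  lex  "which"
[2,4] N/PP  >  k=3
[4,5] PP\(N/PP)  lex  "quickly"
[2,5] PP  <  k=4
[5,6] N\PP  lex  "this"
[2,6] N  <  k=5
[6,7] PP\N  lex  "map"
[2,7] PP  <  k=6
[0,7] S  >  k=2

[0,7] S   >
  [0,2] S/PP   >
    [0,1] "dog" : (S/PP)/PP
    [1,2] "every" : PP
  [2,7] PP   <
    [2,6] N   <
      [2,5] PP   <
        [2,4] N/PP   >
          [2,3] "chased" : (N/PP)/NP
          [3,4] "which" : NP
        [4,5] "quickly" : PP\(N/PP)
      [5,6] "this" : N\PP
    [6,7] "map" : PP\N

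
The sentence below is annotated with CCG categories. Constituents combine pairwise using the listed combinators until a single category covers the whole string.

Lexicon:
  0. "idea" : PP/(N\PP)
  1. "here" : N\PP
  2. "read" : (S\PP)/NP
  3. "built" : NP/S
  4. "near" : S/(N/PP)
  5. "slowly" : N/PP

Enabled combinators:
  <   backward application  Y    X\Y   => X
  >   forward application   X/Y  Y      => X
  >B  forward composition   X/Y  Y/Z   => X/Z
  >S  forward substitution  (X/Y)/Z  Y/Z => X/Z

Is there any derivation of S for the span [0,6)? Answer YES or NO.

[0,6] S   <
  [0,2] PP   >
    [0,1] "idea" : PP/(N\PP)
    [1,2] "here" : N\PP
  [2,6] S\PP   >
    [2,3] "read" : (S\PP)/NP
    [3,6] NP   >
      [3,4] "built" : NP/S
      [4,6] S   >
        [4,5] "near" : S/(N/PP)
        [5,6] "slowly" : N/PP

YES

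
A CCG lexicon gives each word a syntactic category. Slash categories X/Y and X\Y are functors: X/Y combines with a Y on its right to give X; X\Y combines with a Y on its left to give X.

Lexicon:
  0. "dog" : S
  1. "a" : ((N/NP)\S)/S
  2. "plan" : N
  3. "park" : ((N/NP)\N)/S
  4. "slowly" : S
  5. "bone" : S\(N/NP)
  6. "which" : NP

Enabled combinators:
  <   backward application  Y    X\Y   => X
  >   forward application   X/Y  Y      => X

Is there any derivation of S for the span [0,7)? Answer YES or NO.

S ((N/NP)\S)/S N ((N/NP)\N)/S S S\(N/NP) NP
CKY chart[0,7] = {N}; S ∉ chart

NO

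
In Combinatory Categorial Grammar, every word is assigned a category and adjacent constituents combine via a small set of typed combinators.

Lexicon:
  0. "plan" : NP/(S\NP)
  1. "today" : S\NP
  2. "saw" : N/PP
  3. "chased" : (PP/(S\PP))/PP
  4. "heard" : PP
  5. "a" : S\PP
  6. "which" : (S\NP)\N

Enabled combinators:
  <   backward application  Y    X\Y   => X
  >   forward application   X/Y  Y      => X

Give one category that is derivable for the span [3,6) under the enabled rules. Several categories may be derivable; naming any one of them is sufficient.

[0,7] S   <
  [0,2] NP   >
    [0,1] "plan" : NP/(S\NP)
    [1,2] "today" : S\NP
  [2,7] S\NP   <
    [2,6] N   >
      [2,3] "saw" : N/PP
      [3,6] PP   >
        [3,5] PP/(S\PP)   >
          [3,4] "chased" : (PP/(S\PP))/PP
          [4,5] "heard" : PP
        [5,6] "a" : S\PP
    [6,7] "which" : (S\NP)\N

PP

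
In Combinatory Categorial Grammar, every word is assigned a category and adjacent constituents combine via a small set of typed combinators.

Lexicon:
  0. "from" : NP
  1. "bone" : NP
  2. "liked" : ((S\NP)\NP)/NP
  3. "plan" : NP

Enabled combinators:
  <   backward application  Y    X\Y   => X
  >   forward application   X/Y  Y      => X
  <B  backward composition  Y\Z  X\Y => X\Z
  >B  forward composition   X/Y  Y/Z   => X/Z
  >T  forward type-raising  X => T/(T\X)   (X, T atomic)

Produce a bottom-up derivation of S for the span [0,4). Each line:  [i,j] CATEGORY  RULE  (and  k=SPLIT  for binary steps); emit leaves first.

[0,1] NP  lex  "from"
[1,2] NP  lex  "bone"
[2,3] ((S\NP)\NP)/NP  lex  "liked"
[3,4] NP  lex  "plan"
[2,4] (S\NP)\NP  >  k=3
[1,4] S\NP  <  k=2
[0,4] S  <  k=1

[0,4] S   <
  [0,1] "from" : NP
  [1,4] S\NP   <
    [1,2] "bone" : NP
    [2,4] (S\NP)\NP   >
      [2,3] "liked" : ((S\NP)\NP)/NP
      [3,4] "plan" : NP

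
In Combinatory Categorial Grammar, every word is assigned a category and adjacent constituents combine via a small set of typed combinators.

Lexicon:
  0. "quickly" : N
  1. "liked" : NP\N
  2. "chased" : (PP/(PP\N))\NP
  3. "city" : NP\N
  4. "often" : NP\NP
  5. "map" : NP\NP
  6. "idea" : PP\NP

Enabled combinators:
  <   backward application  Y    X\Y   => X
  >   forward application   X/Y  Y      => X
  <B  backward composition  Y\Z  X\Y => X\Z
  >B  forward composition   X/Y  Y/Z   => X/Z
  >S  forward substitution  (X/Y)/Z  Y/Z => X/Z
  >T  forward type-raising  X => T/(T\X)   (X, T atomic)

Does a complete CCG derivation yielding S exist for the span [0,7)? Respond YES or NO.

NO

N NP\N (PP/(PP\N))\NP NP\N NP\NP NP\NP PP\NP
CKY chart[0,7] = {N/(N\PP), NP/(NP\PP), PP, PP/(PP\PP), S/(S\PP)}; S ∉ chart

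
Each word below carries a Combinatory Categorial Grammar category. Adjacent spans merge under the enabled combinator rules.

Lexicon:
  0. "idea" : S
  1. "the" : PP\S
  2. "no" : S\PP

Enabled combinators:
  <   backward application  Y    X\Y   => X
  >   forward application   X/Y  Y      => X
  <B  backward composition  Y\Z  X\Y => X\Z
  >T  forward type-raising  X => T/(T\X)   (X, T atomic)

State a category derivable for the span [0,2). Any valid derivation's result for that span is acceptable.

PP

[0,3] S   <
  [0,2] PP   <
    [0,1] "idea" : S
    [1,2] "the" : PP\S
  [2,3] "no" : S\PP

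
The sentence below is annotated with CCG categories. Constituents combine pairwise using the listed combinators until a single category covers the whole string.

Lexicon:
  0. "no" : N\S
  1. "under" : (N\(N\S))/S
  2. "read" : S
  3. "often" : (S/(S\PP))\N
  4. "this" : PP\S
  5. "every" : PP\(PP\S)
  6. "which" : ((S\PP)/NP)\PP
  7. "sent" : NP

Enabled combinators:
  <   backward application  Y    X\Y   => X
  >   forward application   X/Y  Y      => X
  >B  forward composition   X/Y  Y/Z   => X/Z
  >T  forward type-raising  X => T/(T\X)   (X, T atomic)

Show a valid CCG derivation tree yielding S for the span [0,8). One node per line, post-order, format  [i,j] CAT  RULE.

[0,8] S   >
  [0,4] S/(S\PP)   <
    [0,3] N   <
      [0,1] "no" : N\S
      [1,3] N\(N\S)   >
        [1,2] "under" : (N\(N\S))/S
        [2,3] "read" : S
    [3,4] "often" : (S/(S\PP))\N
  [4,8] S\PP   >
    [4,7] (S\PP)/NP   <
      [4,6] PP   <
        [4,5] "this" : PP\S
        [5,6] "every" : PP\(PP\S)
      [6,7] "which" : ((S\PP)/NP)\PP
    [7,8] "sent" : NP

[0,1] N\S  lex  "no"
[1,2] (N\(N\S))/S  lex  "under"
[2,3] S  lex  "read"
[1,3] N\(N\S)  >  k=2
[0,3] N  <  k=1
[3,4] (S/(S\PP))\N  lex  "often"
[0,4] S/(S\PP)  <  k=3
[4,5] PP\S  lex  "this"
[5,6] PP\(PP\S)  lex  "every"
[4,6] PP  <  k=5
[6,7] ((S\PP)/NP)\PP  lex  "which"
[4,7] (S\PP)/NP  <  k=6
[7,8] NP  lex  "sent"
[4,8] S\PP  >  k=7
[0,8] S  >  k=4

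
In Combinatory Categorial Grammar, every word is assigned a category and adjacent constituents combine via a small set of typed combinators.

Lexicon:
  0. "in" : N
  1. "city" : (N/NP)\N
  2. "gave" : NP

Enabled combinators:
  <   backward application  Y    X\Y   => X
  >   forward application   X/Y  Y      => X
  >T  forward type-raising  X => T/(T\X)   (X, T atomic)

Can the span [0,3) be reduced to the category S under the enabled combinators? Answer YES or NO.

N (N/NP)\N NP
CKY chart[0,3] = {N, N/(N\N), NP/(NP\N), PP/(PP\N), S/(S\N)}; S ∉ chart

NO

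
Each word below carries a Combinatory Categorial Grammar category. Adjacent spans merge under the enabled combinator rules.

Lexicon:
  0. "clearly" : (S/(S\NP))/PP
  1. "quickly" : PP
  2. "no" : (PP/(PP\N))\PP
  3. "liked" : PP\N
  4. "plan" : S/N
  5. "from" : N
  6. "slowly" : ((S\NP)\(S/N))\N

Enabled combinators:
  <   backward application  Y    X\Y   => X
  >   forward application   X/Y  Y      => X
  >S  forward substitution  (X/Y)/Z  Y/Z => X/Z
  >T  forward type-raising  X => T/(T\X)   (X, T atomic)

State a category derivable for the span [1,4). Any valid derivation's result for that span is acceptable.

[0,7] S   >
  [0,4] S/(S\NP)   >
    [0,1] "clearly" : (S/(S\NP))/PP
    [1,4] PP   >
      [1,3] PP/(PP\N)   <
        [1,2] "quickly" : PP
        [2,3] "no" : (PP/(PP\N))\PP
      [3,4] "liked" : PP\N
  [4,7] S\NP   <
    [4,5] "plan" : S/N
    [5,7] (S\NP)\(S/N)   <
      [5,6] "from" : N
      [6,7] "slowly" : ((S\NP)\(S/N))\N

PP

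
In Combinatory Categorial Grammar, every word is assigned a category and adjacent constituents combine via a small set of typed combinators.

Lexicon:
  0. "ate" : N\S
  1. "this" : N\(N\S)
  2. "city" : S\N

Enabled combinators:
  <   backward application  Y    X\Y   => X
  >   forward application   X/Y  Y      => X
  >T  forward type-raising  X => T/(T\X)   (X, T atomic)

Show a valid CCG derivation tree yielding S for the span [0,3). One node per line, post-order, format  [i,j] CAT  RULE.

[0,3] S   <
  [0,2] N   <
    [0,1] "ate" : N\S
    [1,2] "this" : N\(N\S)
  [2,3] "city" : S\N

[0,1] N\S  lex  "ate"
[1,2] N\(N\S)  lex  "this"
[0,2] N  <  k=1
[2,3] S\N  lex  "city"
[0,3] S  <  k=2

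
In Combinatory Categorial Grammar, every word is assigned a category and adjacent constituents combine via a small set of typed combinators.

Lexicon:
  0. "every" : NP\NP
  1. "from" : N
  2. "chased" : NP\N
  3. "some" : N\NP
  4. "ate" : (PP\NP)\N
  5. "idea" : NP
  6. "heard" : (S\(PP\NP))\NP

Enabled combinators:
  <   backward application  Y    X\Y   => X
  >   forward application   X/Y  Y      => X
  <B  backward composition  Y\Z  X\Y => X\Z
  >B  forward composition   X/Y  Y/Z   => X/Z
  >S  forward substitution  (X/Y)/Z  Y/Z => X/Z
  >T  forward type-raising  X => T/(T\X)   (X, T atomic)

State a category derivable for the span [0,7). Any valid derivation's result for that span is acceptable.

S

[0,7] S   <
  [0,5] PP\NP   <B
    [0,1] "every" : NP\NP
    [1,5] PP\NP   <
      [1,4] N   <
        [1,3] NP   >
          [1,2] NP/(NP\N)   >T
            [1,2] "from" : N
          [2,3] "chased" : NP\N
        [3,4] "some" : N\NP
      [4,5] "ate" : (PP\NP)\N
  [5,7] S\(PP\NP)   <
    [5,6] "idea" : NP
    [6,7] "heard" : (S\(PP\NP))\NP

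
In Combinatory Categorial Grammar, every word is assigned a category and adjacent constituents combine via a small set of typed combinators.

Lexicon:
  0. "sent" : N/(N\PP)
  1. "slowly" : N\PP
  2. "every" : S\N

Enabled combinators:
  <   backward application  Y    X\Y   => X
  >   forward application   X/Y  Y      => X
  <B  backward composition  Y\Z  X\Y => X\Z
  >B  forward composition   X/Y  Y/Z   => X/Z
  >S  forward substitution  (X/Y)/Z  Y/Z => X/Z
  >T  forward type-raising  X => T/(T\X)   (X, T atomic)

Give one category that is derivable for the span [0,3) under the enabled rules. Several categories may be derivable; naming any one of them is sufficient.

S

[0,3] S   <
  [0,2] N   >
    [0,1] "sent" : N/(N\PP)
    [1,2] "slowly" : N\PP
  [2,3] "every" : S\N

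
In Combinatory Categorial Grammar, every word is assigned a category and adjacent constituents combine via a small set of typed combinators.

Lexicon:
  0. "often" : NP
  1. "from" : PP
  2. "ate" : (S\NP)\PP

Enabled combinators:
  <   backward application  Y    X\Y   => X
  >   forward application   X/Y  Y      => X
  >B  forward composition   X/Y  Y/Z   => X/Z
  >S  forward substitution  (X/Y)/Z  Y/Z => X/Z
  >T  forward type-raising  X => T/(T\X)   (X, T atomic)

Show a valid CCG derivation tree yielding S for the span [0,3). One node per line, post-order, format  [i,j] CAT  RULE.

[0,3] S   <
  [0,1] "often" : NP
  [1,3] S\NP   <
    [1,2] "from" : PP
    [2,3] "ate" : (S\NP)\PP

[0,1] NP  lex  "often"
[1,2] PP  lex  "from"
[2,3] (S\NP)\PP  lex  "ate"
[1,3] S\NP  <  k=2
[0,3] S  <  k=1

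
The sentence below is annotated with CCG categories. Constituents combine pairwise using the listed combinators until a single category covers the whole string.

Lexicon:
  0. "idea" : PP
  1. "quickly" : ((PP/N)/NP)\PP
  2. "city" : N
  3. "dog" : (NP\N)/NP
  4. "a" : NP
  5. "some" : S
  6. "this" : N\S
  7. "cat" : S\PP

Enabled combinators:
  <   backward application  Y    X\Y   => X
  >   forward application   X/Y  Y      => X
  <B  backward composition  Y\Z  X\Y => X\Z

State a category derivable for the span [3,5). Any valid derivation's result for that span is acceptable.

NP\N

[0,8] S   <
  [0,7] PP   >
    [0,5] PP/N   >
      [0,2] (PP/N)/NP   <
        [0,1] "idea" : PP
        [1,2] "quickly" : ((PP/N)/NP)\PP
      [2,5] NP   <
        [2,3] "city" : N
        [3,5] NP\N   >
          [3,4] "dog" : (NP\N)/NP
          [4,5] "a" : NP
    [5,7] N   <
      [5,6] "some" : S
      [6,7] "this" : N\S
  [7,8] "cat" : S\PP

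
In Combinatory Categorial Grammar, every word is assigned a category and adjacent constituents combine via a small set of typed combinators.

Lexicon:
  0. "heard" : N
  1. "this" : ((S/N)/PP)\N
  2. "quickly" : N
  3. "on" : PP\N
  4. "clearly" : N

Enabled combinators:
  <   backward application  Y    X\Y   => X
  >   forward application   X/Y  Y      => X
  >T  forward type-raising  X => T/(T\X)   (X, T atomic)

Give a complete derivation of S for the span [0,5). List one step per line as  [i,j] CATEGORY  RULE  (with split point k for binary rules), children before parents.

[0,5] S   >
  [0,4] S/N   >
    [0,2] (S/N)/PP   <
      [0,1] "heard" : N
      [1,2] "this" : ((S/N)/PP)\N
    [2,4] PP   >
      [2,3] PP/(PP\N)   >T
        [2,3] "quickly" : N
      [3,4] "on" : PP\N
  [4,5] "clearly" : N

[0,1] N  lex  "heard"
[1,2] ((S/N)/PP)\N  lex  "this"
[0,2] (S/N)/PP  <  k=1
[2,3] N  lex  "quickly"
[2,3] PP/(PP\N)  >T
[3,4] PP\N  lex  "on"
[2,4] PP  >  k=3
[0,4] S/N  >  k=2
[4,5] N  lex  "clearly"
[0,5] S  >  k=4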